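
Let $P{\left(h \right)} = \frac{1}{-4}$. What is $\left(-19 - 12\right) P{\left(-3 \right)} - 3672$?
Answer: $- \frac{14657}{4} \approx -3664.3$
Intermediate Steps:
$P{\left(h \right)} = - \frac{1}{4}$
$\left(-19 - 12\right) P{\left(-3 \right)} - 3672 = \left(-19 - 12\right) \left(- \frac{1}{4}\right) - 3672 = \left(-31\right) \left(- \frac{1}{4}\right) - 3672 = \frac{31}{4} - 3672 = - \frac{14657}{4}$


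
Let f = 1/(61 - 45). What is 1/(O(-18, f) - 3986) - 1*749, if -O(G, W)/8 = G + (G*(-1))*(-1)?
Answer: -2769803/3698 ≈ -749.00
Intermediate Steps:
f = 1/16 ≈ 0.062500
O(G, W) = -16*G (O(G, W) = -8*(G + (G*(-1))*(-1)) = -8*(G - G*(-1)) = -8*(G + G) = -16*G)
1/(O(-18, f) - 3986) - 1*749 = 1/(-16*(-18) - 3986) - 1*749 = 1/(288 - 3986) - 749 = 1/(-3698) - 749 = -1/3698 - 749 = -2769803/3698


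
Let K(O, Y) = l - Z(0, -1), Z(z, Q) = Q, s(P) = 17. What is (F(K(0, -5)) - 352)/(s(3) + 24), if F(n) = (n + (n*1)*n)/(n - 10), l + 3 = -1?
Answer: -4582/533 ≈ -8.5966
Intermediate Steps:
l = -4 (l = -3 - 1 = -4)
K(O, Y) = -3 (K(O, Y) = -4 - 1*(-1) = -4 + 1 = -3)
F(n) = (n + n²)/(-10 + n) (F(n) = (n + n*n)/(-10 + n) = (n + n²)/(-10 + n))
(F(K(0, -5)) - 352)/(s(3) + 24) = (-3*(1 - 3)/(-10 - 3) - 352)/(17 + 24) = (-3*(-2)/(-13) - 352)/41 = (-3*(-1/13)*(-2) - 352)*(1/41) = (-6/13 - 352)*(1/41) = -4582/13*1/41 = -4582/533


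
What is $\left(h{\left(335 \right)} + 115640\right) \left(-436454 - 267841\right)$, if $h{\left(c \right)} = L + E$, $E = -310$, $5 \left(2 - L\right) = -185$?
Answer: $-81253809855$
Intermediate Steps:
$L = 39$ ($L = 2 - -37 = 2 + 37 = 39$)
$h{\left(c \right)} = -271$ ($h{\left(c \right)} = 39 - 310 = -271$)
$\left(h{\left(335 \right)} + 115640\right) \left(-436454 - 267841\right) = \left(-271 + 115640\right) \left(-436454 - 267841\right) = 115369 \left(-704295\right) = -81253809855$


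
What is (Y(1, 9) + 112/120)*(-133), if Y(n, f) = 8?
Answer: -17822/15 ≈ -1188.1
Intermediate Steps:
(Y(1, 9) + 112/120)*(-133) = (8 + 112/120)*(-133) = (8 + 112*(1/120))*(-133) = (8 + 14/15)*(-133) = (134/15)*(-133) = -17822/15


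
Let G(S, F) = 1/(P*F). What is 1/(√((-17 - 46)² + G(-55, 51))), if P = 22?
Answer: √4996511718/4453219 ≈ 0.015873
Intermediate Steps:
G(S, F) = 1/(22*F)
1/(√((-17 - 46)² + G(-55, 51))) = 1/(√((-17 - 46)² + (1/22)/51)) = 1/(√((-63)² + (1/22)*(1/51))) = 1/(√(3969 + 1/1122)) = 1/(√(4453219/1122)) = 1/(√4996511718/1122) = √4996511718/4453219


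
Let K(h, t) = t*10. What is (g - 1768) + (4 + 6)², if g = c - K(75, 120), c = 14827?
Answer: 11959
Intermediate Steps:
K(h, t) = 10*t
g = 13627 (g = 14827 - 10*120 = 14827 - 1*1200 = 14827 - 1200 = 13627)
(g - 1768) + (4 + 6)² = (13627 - 1768) + (4 + 6)² = 11859 + 10² = 11859 + 100 = 11959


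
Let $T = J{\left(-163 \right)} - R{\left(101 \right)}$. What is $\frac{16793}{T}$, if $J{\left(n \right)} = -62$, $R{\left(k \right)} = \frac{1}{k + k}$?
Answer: $- \frac{3392186}{12525} \approx -270.83$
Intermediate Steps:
$R{\left(k \right)} = \frac{1}{2 k}$
$T = - \frac{12525}{202}$ ($T = -62 - \frac{1}{2 \cdot 101} = -62 - \frac{1}{2} \cdot \frac{1}{101} = -62 - \frac{1}{202} = - \frac{12525}{202} \approx -62.005$)
$\frac{16793}{T} = \frac{16793}{- \frac{12525}{202}} = 16793 \left(- \frac{202}{12525}\right) = - \frac{3392186}{12525}$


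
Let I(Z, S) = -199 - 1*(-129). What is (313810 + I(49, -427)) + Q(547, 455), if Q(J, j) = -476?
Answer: 313264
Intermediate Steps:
I(Z, S) = -70 (I(Z, S) = -199 + 129 = -70)
(313810 + I(49, -427)) + Q(547, 455) = (313810 - 70) - 476 = 313740 - 476 = 313264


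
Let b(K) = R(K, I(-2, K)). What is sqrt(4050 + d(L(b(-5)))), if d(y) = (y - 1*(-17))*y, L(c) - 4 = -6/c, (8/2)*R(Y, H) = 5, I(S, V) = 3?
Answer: 9*sqrt(1246)/5 ≈ 63.538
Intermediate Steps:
R(Y, H) = 5/4 (R(Y, H) = (1/4)*5 = 5/4)
b(K) = 5/4
L(c) = 4 - 6/c
d(y) = y*(17 + y) (d(y) = (y + 17)*y = (17 + y)*y = y*(17 + y))
sqrt(4050 + d(L(b(-5)))) = sqrt(4050 + (4 - 6/5/4)*(17 + (4 - 6/5/4))) = sqrt(4050 + (4 - 6*4/5)*(17 + (4 - 6*4/5))) = sqrt(4050 + (4 - 24/5)*(17 + (4 - 24/5))) = sqrt(4050 - 4*(17 - 4/5)/5) = sqrt(4050 - 4/5*81/5) = sqrt(4050 - 324/25) = sqrt(100926/25) = 9*sqrt(1246)/5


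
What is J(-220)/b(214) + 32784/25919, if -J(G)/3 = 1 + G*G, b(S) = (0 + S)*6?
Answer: -1240473967/11093332 ≈ -111.82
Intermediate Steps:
b(S) = 6*S (b(S) = S*6 = 6*S)
J(G) = -3 - 3*G² (J(G) = -3*(1 + G*G) = -3*(1 + G²) = -3 - 3*G²)
J(-220)/b(214) + 32784/25919 = (-3 - 3*(-220)²)/((6*214)) + 32784/25919 = (-3 - 3*48400)/1284 + 32784*(1/25919) = (-3 - 145200)*(1/1284) + 32784/25919 = -145203*1/1284 + 32784/25919 = -48401/428 + 32784/25919 = -1240473967/11093332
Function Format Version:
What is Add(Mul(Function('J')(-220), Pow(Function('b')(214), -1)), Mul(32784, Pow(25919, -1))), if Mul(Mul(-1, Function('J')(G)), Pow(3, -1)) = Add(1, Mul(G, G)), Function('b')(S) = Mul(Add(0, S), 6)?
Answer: Rational(-1240473967, 11093332) ≈ -111.82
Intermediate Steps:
Function('b')(S) = Mul(6, S) (Function('b')(S) = Mul(S, 6) = Mul(6, S))
Function('J')(G) = Add(-3, Mul(-3, Pow(G, 2))) (Function('J')(G) = Mul(-3, Add(1, Mul(G, G))) = Mul(-3, Add(1, Pow(G, 2))) = Add(-3, Mul(-3, Pow(G, 2))))
Add(Mul(Function('J')(-220), Pow(Function('b')(214), -1)), Mul(32784, Pow(25919, -1))) = Add(Mul(Add(-3, Mul(-3, Pow(-220, 2))), Pow(Mul(6, 214), -1)), Mul(32784, Pow(25919, -1))) = Add(Mul(Add(-3, Mul(-3, 48400)), Pow(1284, -1)), Mul(32784, Rational(1, 25919))) = Add(Mul(Add(-3, -145200), Rational(1, 1284)), Rational(32784, 25919)) = Add(Mul(-145203, Rational(1, 1284)), Rational(32784, 25919)) = Add(Rational(-48401, 428), Rational(32784, 25919)) = Rational(-1240473967, 11093332)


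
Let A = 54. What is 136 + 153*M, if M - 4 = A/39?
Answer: 12478/13 ≈ 959.85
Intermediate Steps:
M = 70/13 (M = 4 + 54/39 = 4 + 54*(1/39) = 4 + 18/13 = 70/13 ≈ 5.3846)
136 + 153*M = 136 + 153*(70/13) = 136 + 10710/13 = 12478/13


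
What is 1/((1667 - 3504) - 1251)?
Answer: -1/3088 ≈ -0.00032383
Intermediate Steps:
1/((1667 - 3504) - 1251) = 1/(-1837 - 1251) = 1/(-3088) = -1/3088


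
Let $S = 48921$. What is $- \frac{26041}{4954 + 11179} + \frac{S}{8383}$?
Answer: $\frac{570940790}{135242939} \approx 4.2216$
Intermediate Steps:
$- \frac{26041}{4954 + 11179} + \frac{S}{8383} = - \frac{26041}{4954 + 11179} + \frac{48921}{8383} = - \frac{26041}{16133} + 48921 \cdot \frac{1}{8383} = \left(-26041\right) \frac{1}{16133} + \frac{48921}{8383} = - \frac{26041}{16133} + \frac{48921}{8383} = \frac{570940790}{135242939}$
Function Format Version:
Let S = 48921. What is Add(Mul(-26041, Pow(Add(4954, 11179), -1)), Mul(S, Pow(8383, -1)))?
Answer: Rational(570940790, 135242939) ≈ 4.2216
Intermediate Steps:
Add(Mul(-26041, Pow(Add(4954, 11179), -1)), Mul(S, Pow(8383, -1))) = Add(Mul(-26041, Pow(Add(4954, 11179), -1)), Mul(48921, Pow(8383, -1))) = Add(Mul(-26041, Pow(16133, -1)), Mul(48921, Rational(1, 8383))) = Add(Mul(-26041, Rational(1, 16133)), Rational(48921, 8383)) = Add(Rational(-26041, 16133), Rational(48921, 8383)) = Rational(570940790, 135242939)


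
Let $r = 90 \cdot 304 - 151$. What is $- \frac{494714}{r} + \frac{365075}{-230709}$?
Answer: $- \frac{124068297901}{6277361181} \approx -19.764$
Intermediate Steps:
$r = 27209$ ($r = 27360 - 151 = 27209$)
$- \frac{494714}{r} + \frac{365075}{-230709} = - \frac{494714}{27209} + \frac{365075}{-230709} = \left(-494714\right) \frac{1}{27209} + 365075 \left(- \frac{1}{230709}\right) = - \frac{494714}{27209} - \frac{365075}{230709} = - \frac{124068297901}{6277361181}$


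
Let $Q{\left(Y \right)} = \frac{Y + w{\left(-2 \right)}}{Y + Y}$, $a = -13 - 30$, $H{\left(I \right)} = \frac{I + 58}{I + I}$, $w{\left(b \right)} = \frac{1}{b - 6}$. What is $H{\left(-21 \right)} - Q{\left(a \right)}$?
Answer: $- \frac{19973}{14448} \approx -1.3824$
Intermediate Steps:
$w{\left(b \right)} = \frac{1}{-6 + b}$
$H{\left(I \right)} = \frac{58 + I}{2 I}$
$a = -43$
$Q{\left(Y \right)} = \frac{- \frac{1}{8} + Y}{2 Y}$ ($Q{\left(Y \right)} = \frac{Y + \frac{1}{-6 - 2}}{Y + Y} = \frac{Y + \frac{1}{-8}}{2 Y} = \left(Y - \frac{1}{8}\right) \frac{1}{2 Y} = \left(- \frac{1}{8} + Y\right) \frac{1}{2 Y} = \frac{- \frac{1}{8} + Y}{2 Y}$)
$H{\left(-21 \right)} - Q{\left(a \right)} = \frac{58 - 21}{2 \left(-21\right)} - \frac{-1 + 8 \left(-43\right)}{16 \left(-43\right)} = \frac{1}{2} \left(- \frac{1}{21}\right) 37 - \frac{1}{16} \left(- \frac{1}{43}\right) \left(-1 - 344\right) = - \frac{37}{42} - \frac{1}{16} \left(- \frac{1}{43}\right) \left(-345\right) = - \frac{37}{42} - \frac{345}{688} = - \frac{19973}{14448}$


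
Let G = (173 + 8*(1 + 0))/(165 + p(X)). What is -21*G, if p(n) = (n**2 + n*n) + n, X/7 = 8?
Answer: -3801/6493 ≈ -0.58540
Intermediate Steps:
X = 56 (X = 7*8 = 56)
p(n) = n + 2*n**2 (p(n) = (n**2 + n**2) + n = 2*n**2 + n = n + 2*n**2)
G = 181/6493 (G = (173 + 8*(1 + 0))/(165 + 56*(1 + 2*56)) = (173 + 8*1)/(165 + 56*(1 + 112)) = (173 + 8)/(165 + 56*113) = 181/(165 + 6328) = 181/6493 ≈ 0.027876)
-21*G = -21*181/6493 = -3801/6493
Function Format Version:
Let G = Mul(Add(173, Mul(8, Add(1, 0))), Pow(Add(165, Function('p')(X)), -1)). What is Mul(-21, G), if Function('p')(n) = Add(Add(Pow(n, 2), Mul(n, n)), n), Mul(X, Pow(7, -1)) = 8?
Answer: Rational(-3801, 6493) ≈ -0.58540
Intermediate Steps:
X = 56 (X = Mul(7, 8) = 56)
Function('p')(n) = Add(n, Mul(2, Pow(n, 2))) (Function('p')(n) = Add(Add(Pow(n, 2), Pow(n, 2)), n) = Add(Mul(2, Pow(n, 2)), n) = Add(n, Mul(2, Pow(n, 2))))
G = Rational(181, 6493) (G = Mul(Add(173, Mul(8, Add(1, 0))), Pow(Add(165, Mul(56, Add(1, Mul(2, 56)))), -1)) = Mul(Add(173, Mul(8, 1)), Pow(Add(165, Mul(56, Add(1, 112))), -1)) = Mul(Add(173, 8), Pow(Add(165, Mul(56, 113)), -1)) = Mul(181, Pow(Add(165, 6328), -1)) = Mul(181, Pow(6493, -1)) = Mul(181, Rational(1, 6493)) = Rational(181, 6493) ≈ 0.027876)
Mul(-21, G) = Mul(-21, Rational(181, 6493)) = Rational(-3801, 6493)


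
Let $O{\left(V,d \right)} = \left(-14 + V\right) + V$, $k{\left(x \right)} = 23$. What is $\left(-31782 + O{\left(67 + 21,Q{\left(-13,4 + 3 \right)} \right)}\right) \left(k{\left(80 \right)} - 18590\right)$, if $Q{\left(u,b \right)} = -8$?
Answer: $587088540$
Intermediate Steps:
$O{\left(V,d \right)} = -14 + 2 V$
$\left(-31782 + O{\left(67 + 21,Q{\left(-13,4 + 3 \right)} \right)}\right) \left(k{\left(80 \right)} - 18590\right) = \left(-31782 - \left(14 - 2 \left(67 + 21\right)\right)\right) \left(23 - 18590\right) = \left(-31782 + \left(-14 + 2 \cdot 88\right)\right) \left(-18567\right) = \left(-31782 + \left(-14 + 176\right)\right) \left(-18567\right) = \left(-31782 + 162\right) \left(-18567\right) = \left(-31620\right) \left(-18567\right) = 587088540$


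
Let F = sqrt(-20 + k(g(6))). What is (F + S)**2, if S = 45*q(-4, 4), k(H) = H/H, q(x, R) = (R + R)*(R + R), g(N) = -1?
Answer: (2880 + I*sqrt(19))**2 ≈ 8.2944e+6 + 2.511e+4*I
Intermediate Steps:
q(x, R) = 4*R**2 (q(x, R) = (2*R)*(2*R) = 4*R**2)
k(H) = 1
S = 2880 (S = 45*(4*4**2) = 45*(4*16) = 45*64 = 2880)
F = I*sqrt(19) (F = sqrt(-20 + 1) = sqrt(-19) = I*sqrt(19) ≈ 4.3589*I)
(F + S)**2 = (I*sqrt(19) + 2880)**2 = (2880 + I*sqrt(19))**2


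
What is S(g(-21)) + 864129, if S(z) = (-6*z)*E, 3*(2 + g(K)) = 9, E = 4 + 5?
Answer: 864075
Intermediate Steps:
E = 9
g(K) = 1 (g(K) = -2 + (⅓)*9 = -2 + 3 = 1)
S(z) = -54*z (S(z) = -6*z*9 = -54*z)
S(g(-21)) + 864129 = -54*1 + 864129 = -54 + 864129 = 864075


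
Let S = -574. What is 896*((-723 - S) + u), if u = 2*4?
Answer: -126336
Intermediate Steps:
u = 8
896*((-723 - S) + u) = 896*((-723 - 1*(-574)) + 8) = 896*((-723 + 574) + 8) = 896*(-149 + 8) = 896*(-141) = -126336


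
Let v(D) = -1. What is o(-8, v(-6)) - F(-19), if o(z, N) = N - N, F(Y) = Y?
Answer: 19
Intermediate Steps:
o(z, N) = 0
o(-8, v(-6)) - F(-19) = 0 - 1*(-19) = 0 + 19 = 19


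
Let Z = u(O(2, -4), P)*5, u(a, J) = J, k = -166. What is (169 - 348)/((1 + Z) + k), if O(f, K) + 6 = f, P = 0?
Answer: 179/165 ≈ 1.0848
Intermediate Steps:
O(f, K) = -6 + f
Z = 0 (Z = 0*5 = 0)
(169 - 348)/((1 + Z) + k) = (169 - 348)/((1 + 0) - 166) = -179/(1 - 166) = -179/(-165) = -179*(-1/165) = 179/165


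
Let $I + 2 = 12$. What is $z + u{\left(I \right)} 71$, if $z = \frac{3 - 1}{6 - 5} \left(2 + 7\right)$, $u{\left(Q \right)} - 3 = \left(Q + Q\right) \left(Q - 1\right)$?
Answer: $13011$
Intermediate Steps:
$I = 10$ ($I = -2 + 12 = 10$)
$u{\left(Q \right)} = 3 + 2 Q \left(-1 + Q\right)$ ($u{\left(Q \right)} = 3 + \left(Q + Q\right) \left(Q - 1\right) = 3 + 2 Q \left(-1 + Q\right)$)
$z = 18$ ($z = \frac{2}{1} \cdot 9 = 2 \cdot 1 \cdot 9 = 2 \cdot 9 = 18$)
$z + u{\left(I \right)} 71 = 18 + \left(3 - 20 + 2 \cdot 10^{2}\right) 71 = 18 + \left(3 - 20 + 2 \cdot 100\right) 71 = 18 + \left(3 - 20 + 200\right) 71 = 18 + 183 \cdot 71 = 18 + 12993 = 13011$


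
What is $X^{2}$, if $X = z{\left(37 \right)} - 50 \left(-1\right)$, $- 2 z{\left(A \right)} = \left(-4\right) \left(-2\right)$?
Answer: $2116$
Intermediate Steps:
$z{\left(A \right)} = -4$ ($z{\left(A \right)} = - \frac{\left(-4\right) \left(-2\right)}{2} = \left(- \frac{1}{2}\right) 8 = -4$)
$X = 46$ ($X = -4 - 50 \left(-1\right) = -4 - -50 = -4 + 50 = 46$)
$X^{2} = 46^{2} = 2116$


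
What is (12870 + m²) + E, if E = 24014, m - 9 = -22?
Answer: 37053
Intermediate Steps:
m = -13 (m = 9 - 22 = -13)
(12870 + m²) + E = (12870 + (-13)²) + 24014 = (12870 + 169) + 24014 = 13039 + 24014 = 37053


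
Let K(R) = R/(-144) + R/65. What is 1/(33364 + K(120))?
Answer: 78/2602471 ≈ 2.9972e-5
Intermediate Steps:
K(R) = 79*R/9360 (K(R) = R*(-1/144) + R*(1/65) = -R/144 + R/65 = 79*R/9360)
1/(33364 + K(120)) = 1/(33364 + (79/9360)*120) = 1/(33364 + 79/78) = 1/(2602471/78) = 78/2602471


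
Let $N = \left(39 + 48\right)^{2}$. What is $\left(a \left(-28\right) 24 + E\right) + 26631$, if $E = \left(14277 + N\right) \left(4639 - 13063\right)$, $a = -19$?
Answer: $-183991305$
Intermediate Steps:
$N = 7569$ ($N = 87^{2} = 7569$)
$E = -184030704$ ($E = \left(14277 + 7569\right) \left(4639 - 13063\right) = 21846 \left(-8424\right) = -184030704$)
$\left(a \left(-28\right) 24 + E\right) + 26631 = \left(\left(-19\right) \left(-28\right) 24 - 184030704\right) + 26631 = \left(532 \cdot 24 - 184030704\right) + 26631 = \left(12768 - 184030704\right) + 26631 = -184017936 + 26631 = -183991305$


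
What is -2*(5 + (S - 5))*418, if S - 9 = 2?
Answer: -9196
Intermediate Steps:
S = 11 (S = 9 + 2 = 11)
-2*(5 + (S - 5))*418 = -2*(5 + (11 - 5))*418 = -2*(5 + 6)*418 = -2*11*418 = -22*418 = -9196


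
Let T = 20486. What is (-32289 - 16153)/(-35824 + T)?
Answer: 24221/7669 ≈ 3.1583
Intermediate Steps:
(-32289 - 16153)/(-35824 + T) = (-32289 - 16153)/(-35824 + 20486) = -48442/(-15338) = -48442*(-1/15338) = 24221/7669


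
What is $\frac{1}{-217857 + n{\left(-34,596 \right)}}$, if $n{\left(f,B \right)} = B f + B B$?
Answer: $\frac{1}{117095} \approx 8.5401 \cdot 10^{-6}$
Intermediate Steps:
$n{\left(f,B \right)} = B^{2} + B f$ ($n{\left(f,B \right)} = B f + B^{2} = B^{2} + B f$)
$\frac{1}{-217857 + n{\left(-34,596 \right)}} = \frac{1}{-217857 + 596 \left(596 - 34\right)} = \frac{1}{-217857 + 596 \cdot 562} = \frac{1}{-217857 + 334952} = \frac{1}{117095}$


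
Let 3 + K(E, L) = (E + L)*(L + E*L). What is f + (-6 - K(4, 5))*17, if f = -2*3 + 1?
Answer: -3881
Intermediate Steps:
f = -5 (f = -6 + 1 = -5)
K(E, L) = -3 + (E + L)*(L + E*L)
f + (-6 - K(4, 5))*17 = -5 + (-6 - (-3 + 5² + 4*5 + 4*5² + 5*4²))*17 = -5 + (-6 - (-3 + 25 + 20 + 4*25 + 5*16))*17 = -5 + (-6 - (-3 + 25 + 20 + 100 + 80))*17 = -5 + (-6 - 1*222)*17 = -5 + (-6 - 222)*17 = -5 - 228*17 = -5 - 3876 = -3881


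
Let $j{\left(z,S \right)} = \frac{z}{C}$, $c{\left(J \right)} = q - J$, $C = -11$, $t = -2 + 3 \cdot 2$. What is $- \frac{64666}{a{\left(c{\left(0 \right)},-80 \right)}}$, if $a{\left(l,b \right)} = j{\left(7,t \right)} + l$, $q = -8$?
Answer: $\frac{711326}{95} \approx 7487.6$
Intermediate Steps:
$t = 4$ ($t = -2 + 6 = 4$)
$c{\left(J \right)} = -8 - J$
$j{\left(z,S \right)} = - \frac{z}{11}$ ($j{\left(z,S \right)} = \frac{z}{-11} = z \left(- \frac{1}{11}\right) = - \frac{z}{11}$)
$a{\left(l,b \right)} = - \frac{7}{11} + l$ ($a{\left(l,b \right)} = \left(- \frac{1}{11}\right) 7 + l = - \frac{7}{11} + l$)
$- \frac{64666}{a{\left(c{\left(0 \right)},-80 \right)}} = - \frac{64666}{- \frac{7}{11} - 8} = - \frac{64666}{- \frac{95}{11}} = \left(-64666\right) \left(- \frac{11}{95}\right) = \frac{711326}{95}$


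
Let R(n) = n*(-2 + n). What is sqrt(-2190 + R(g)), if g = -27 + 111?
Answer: 9*sqrt(58) ≈ 68.542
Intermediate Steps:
g = 84
sqrt(-2190 + R(g)) = sqrt(-2190 + 84*(-2 + 84)) = sqrt(-2190 + 84*82) = sqrt(-2190 + 6888) = sqrt(4698) = 9*sqrt(58)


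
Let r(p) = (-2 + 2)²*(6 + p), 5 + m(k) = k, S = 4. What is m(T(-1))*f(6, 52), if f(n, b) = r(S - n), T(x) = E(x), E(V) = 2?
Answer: 0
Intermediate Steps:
T(x) = 2
m(k) = -5 + k
r(p) = 0 (r(p) = 0²*(6 + p) = 0*(6 + p) = 0)
f(n, b) = 0
m(T(-1))*f(6, 52) = (-5 + 2)*0 = -3*0 = 0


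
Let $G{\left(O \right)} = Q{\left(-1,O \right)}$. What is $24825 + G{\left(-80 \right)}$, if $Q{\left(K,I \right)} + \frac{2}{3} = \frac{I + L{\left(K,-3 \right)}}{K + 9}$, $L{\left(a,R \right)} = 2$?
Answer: $\frac{297775}{12} \approx 24815.0$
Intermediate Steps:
$Q{\left(K,I \right)} = - \frac{2}{3} + \frac{2 + I}{9 + K}$ ($Q{\left(K,I \right)} = - \frac{2}{3} + \frac{I + 2}{K + 9} = - \frac{2}{3} + \frac{2 + I}{9 + K}$)
$G{\left(O \right)} = - \frac{5}{12} + \frac{O}{8}$ ($G{\left(O \right)} = \frac{-4 + O - - \frac{2}{3}}{9 - 1} = \frac{-4 + O + \frac{2}{3}}{8} = \frac{- \frac{10}{3} + O}{8} = - \frac{5}{12} + \frac{O}{8}$)
$24825 + G{\left(-80 \right)} = 24825 + \left(- \frac{5}{12} + \frac{1}{8} \left(-80\right)\right) = 24825 - \frac{125}{12} = \frac{297775}{12}$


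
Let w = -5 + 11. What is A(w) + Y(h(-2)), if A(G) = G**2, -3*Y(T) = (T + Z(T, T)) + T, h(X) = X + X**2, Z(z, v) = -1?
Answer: 35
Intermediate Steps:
w = 6
Y(T) = 1/3 - 2*T/3 (Y(T) = -((T - 1) + T)/3 = -((-1 + T) + T)/3 = -(-1 + 2*T)/3 = 1/3 - 2*T/3)
A(w) + Y(h(-2)) = 6**2 + (1/3 - (-4)*(1 - 2)/3) = 36 + (1/3 - (-4)*(-1)/3) = 36 + (1/3 - 2/3*2) = 36 + (1/3 - 4/3) = 36 - 1 = 35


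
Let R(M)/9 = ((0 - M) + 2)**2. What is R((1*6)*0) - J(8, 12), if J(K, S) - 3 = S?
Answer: 21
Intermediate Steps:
J(K, S) = 3 + S
R(M) = 9*(2 - M)**2 (R(M) = 9*((0 - M) + 2)**2 = 9*(-M + 2)**2 = 9*(2 - M)**2)
R((1*6)*0) - J(8, 12) = 9*(-2 + (1*6)*0)**2 - (3 + 12) = 9*(-2 + 6*0)**2 - 15 = 9*(-2 + 0)**2 - 1*15 = 9*(-2)**2 - 15 = 9*4 - 15 = 36 - 15 = 21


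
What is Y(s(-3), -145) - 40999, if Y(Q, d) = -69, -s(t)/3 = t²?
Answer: -41068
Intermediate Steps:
s(t) = -3*t²
Y(s(-3), -145) - 40999 = -69 - 40999 = -41068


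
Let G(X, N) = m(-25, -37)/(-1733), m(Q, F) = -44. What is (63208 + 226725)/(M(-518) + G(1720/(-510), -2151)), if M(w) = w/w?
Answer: 502453889/1777 ≈ 2.8275e+5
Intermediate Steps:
M(w) = 1
G(X, N) = 44/1733 (G(X, N) = -44/(-1733) = -44*(-1/1733) = 44/1733)
(63208 + 226725)/(M(-518) + G(1720/(-510), -2151)) = (63208 + 226725)/(1 + 44/1733) = 289933/(1777/1733) = 289933*(1733/1777) = 502453889/1777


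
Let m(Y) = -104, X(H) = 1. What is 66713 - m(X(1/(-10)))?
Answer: 66817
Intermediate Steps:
66713 - m(X(1/(-10))) = 66713 - 1*(-104) = 66713 + 104 = 66817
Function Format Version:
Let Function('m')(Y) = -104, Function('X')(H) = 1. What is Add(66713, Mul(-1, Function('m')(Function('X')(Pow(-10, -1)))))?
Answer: 66817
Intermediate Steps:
Add(66713, Mul(-1, Function('m')(Function('X')(Pow(-10, -1))))) = Add(66713, Mul(-1, -104)) = Add(66713, 104) = 66817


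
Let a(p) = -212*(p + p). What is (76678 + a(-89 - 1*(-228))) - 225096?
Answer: -207354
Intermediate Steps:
a(p) = -424*p
(76678 + a(-89 - 1*(-228))) - 225096 = (76678 - 424*(-89 - 1*(-228))) - 225096 = (76678 - 424*(-89 + 228)) - 225096 = (76678 - 424*139) - 225096 = (76678 - 58936) - 225096 = 17742 - 225096 = -207354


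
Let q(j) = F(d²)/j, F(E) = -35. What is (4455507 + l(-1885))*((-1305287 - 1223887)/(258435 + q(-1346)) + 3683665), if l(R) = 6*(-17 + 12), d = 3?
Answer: 439163523974798189109/26757965 ≈ 1.6412e+13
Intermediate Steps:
l(R) = -30 (l(R) = 6*(-5) = -30)
q(j) = -35/j
(4455507 + l(-1885))*((-1305287 - 1223887)/(258435 + q(-1346)) + 3683665) = (4455507 - 30)*((-1305287 - 1223887)/(258435 - 35/(-1346)) + 3683665) = 4455477*(-2529174/(258435 - 35*(-1/1346)) + 3683665) = 4455477*(-2529174/(258435 + 35/1346) + 3683665) = 4455477*(-2529174/347853545/1346 + 3683665) = 4455477*(-2529174*1346/347853545 + 3683665) = 4455477*(-3404268204/347853545 + 3683665) = 4455477*(1281372524574221/347853545) = 439163523974798189109/26757965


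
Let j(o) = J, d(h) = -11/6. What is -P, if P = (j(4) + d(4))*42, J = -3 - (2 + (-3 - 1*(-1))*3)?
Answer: 35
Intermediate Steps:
d(h) = -11/6 (d(h) = -11*1/6 = -11/6)
J = 1 (J = -3 - (2 + (-3 + 1)*3) = -3 - (2 - 2*3) = -3 - (2 - 6) = -3 - 1*(-4) = -3 + 4 = 1)
j(o) = 1
P = -35 (P = (1 - 11/6)*42 = -5/6*42 = -35)
-P = -1*(-35) = 35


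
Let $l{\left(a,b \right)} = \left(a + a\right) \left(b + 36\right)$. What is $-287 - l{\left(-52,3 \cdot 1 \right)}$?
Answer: $3769$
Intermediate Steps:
$l{\left(a,b \right)} = 2 a \left(36 + b\right)$
$-287 - l{\left(-52,3 \cdot 1 \right)} = -287 - 2 \left(-52\right) \left(36 + 3 \cdot 1\right) = -287 - 2 \left(-52\right) \left(36 + 3\right) = -287 - 2 \left(-52\right) 39 = -287 - -4056 = -287 + 4056 = 3769$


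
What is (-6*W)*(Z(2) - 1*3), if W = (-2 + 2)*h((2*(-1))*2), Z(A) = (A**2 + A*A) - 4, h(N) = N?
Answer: 0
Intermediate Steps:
Z(A) = -4 + 2*A**2 (Z(A) = (A**2 + A**2) - 4 = 2*A**2 - 4 = -4 + 2*A**2)
W = 0 (W = (-2 + 2)*((2*(-1))*2) = 0*(-2*2) = 0*(-4) = 0)
(-6*W)*(Z(2) - 1*3) = (-6*0)*((-4 + 2*2**2) - 1*3) = 0*((-4 + 2*4) - 3) = 0*((-4 + 8) - 3) = 0*(4 - 3) = 0*1 = 0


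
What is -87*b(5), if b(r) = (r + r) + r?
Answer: -1305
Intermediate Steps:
b(r) = 3*r (b(r) = 2*r + r = 3*r)
-87*b(5) = -261*5 = -87*15 = -1305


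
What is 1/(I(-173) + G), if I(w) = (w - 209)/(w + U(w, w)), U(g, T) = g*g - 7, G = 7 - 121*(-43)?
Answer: 29749/154991908 ≈ 0.00019194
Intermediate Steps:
G = 5210 (G = 7 + 5203 = 5210)
U(g, T) = -7 + g² (U(g, T) = g² - 7 = -7 + g²)
I(w) = (-209 + w)/(-7 + w + w²) (I(w) = (w - 209)/(w + (-7 + w²)) = (-209 + w)/(-7 + w + w²))
1/(I(-173) + G) = 1/((-209 - 173)/(-7 - 173 + (-173)²) + 5210) = 1/(-382/(-7 - 173 + 29929) + 5210) = 1/(-382/29749 + 5210) = 1/(154991908/29749) = 29749/154991908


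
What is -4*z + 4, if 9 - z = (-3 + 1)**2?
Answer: -16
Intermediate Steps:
z = 5 (z = 9 - (-3 + 1)**2 = 9 - 1*(-2)**2 = 9 - 1*4 = 9 - 4 = 5)
-4*z + 4 = -4*5 + 4 = -20 + 4 = -16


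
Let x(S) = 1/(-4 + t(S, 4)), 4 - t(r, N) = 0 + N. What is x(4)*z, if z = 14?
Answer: -7/2 ≈ -3.5000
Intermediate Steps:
t(r, N) = 4 - N (t(r, N) = 4 - (0 + N) = 4 - N)
x(S) = -¼ (x(S) = 1/(-4 + (4 - 1*4)) = 1/(-4 + (4 - 4)) = 1/(-4 + 0) = 1/(-4) = -¼)
x(4)*z = -¼*14 = -7/2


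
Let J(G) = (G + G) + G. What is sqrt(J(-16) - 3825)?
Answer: I*sqrt(3873) ≈ 62.233*I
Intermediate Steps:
J(G) = 3*G (J(G) = 2*G + G = 3*G)
sqrt(J(-16) - 3825) = sqrt(3*(-16) - 3825) = sqrt(-48 - 3825) = sqrt(-3873) = I*sqrt(3873)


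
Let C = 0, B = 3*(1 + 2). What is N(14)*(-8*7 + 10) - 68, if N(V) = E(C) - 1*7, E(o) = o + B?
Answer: -160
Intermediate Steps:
B = 9 (B = 3*3 = 9)
E(o) = 9 + o (E(o) = o + 9 = 9 + o)
N(V) = 2 (N(V) = (9 + 0) - 1*7 = 9 - 7 = 2)
N(14)*(-8*7 + 10) - 68 = 2*(-8*7 + 10) - 68 = 2*(-56 + 10) - 68 = 2*(-46) - 68 = -92 - 68 = -160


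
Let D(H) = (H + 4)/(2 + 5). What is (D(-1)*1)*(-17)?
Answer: -51/7 ≈ -7.2857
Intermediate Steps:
D(H) = 4/7 + H/7 (D(H) = (4 + H)/7 = (4 + H)*(⅐) = 4/7 + H/7)
(D(-1)*1)*(-17) = ((4/7 + (⅐)*(-1))*1)*(-17) = ((4/7 - ⅐)*1)*(-17) = ((3/7)*1)*(-17) = (3/7)*(-17) = -51/7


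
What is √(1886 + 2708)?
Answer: √4594 ≈ 67.779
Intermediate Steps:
√(1886 + 2708) = √4594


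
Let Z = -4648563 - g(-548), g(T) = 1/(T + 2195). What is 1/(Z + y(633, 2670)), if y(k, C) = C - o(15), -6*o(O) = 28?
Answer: -1647/7651778086 ≈ -2.1524e-7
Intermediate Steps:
g(T) = 1/(2195 + T)
o(O) = -14/3 (o(O) = -⅙*28 = -14/3)
Z = -7656183262/1647 (Z = -4648563 - 1/(2195 - 548) = -4648563 - 1/1647 = -7656183262/1647 ≈ -4.6486e+6)
y(k, C) = 14/3 + C (y(k, C) = C - 1*(-14/3) = C + 14/3 = 14/3 + C)
1/(Z + y(633, 2670)) = 1/(-7656183262/1647 + (14/3 + 2670)) = 1/(-7656183262/1647 + 8024/3) = 1/(-7651778086/1647) = -1647/7651778086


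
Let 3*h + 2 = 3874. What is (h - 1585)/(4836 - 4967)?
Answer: 883/393 ≈ 2.2468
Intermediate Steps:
h = 3872/3 (h = -2/3 + (1/3)*3874 = -2/3 + 3874/3 = 3872/3 ≈ 1290.7)
(h - 1585)/(4836 - 4967) = (3872/3 - 1585)/(4836 - 4967) = -883/3/(-131) = -883/3*(-1/131) = 883/393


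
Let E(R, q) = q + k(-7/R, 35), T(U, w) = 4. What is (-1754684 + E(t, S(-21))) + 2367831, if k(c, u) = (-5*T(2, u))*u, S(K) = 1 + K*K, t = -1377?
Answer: 612889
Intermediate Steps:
S(K) = 1 + K**2
k(c, u) = -20*u (k(c, u) = (-5*4)*u = -20*u)
E(R, q) = -700 + q (E(R, q) = q - 20*35 = q - 700 = -700 + q)
(-1754684 + E(t, S(-21))) + 2367831 = (-1754684 + (-700 + (1 + (-21)**2))) + 2367831 = (-1754684 + (-700 + (1 + 441))) + 2367831 = (-1754684 + (-700 + 442)) + 2367831 = (-1754684 - 258) + 2367831 = -1754942 + 2367831 = 612889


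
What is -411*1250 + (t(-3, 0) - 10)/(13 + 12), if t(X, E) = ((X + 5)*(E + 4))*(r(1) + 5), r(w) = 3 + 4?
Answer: -12843664/25 ≈ -5.1375e+5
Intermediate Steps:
r(w) = 7
t(X, E) = 12*(4 + E)*(5 + X) (t(X, E) = ((X + 5)*(E + 4))*(7 + 5) = ((5 + X)*(4 + E))*12 = ((4 + E)*(5 + X))*12 = 12*(4 + E)*(5 + X))
-411*1250 + (t(-3, 0) - 10)/(13 + 12) = -411*1250 + ((240 + 48*(-3) + 60*0 + 12*0*(-3)) - 10)/(13 + 12) = -513750 + ((240 - 144 + 0 + 0) - 10)/25 = -513750 + (96 - 10)/25 = -513750 + (1/25)*86 = -513750 + 86/25 = -12843664/25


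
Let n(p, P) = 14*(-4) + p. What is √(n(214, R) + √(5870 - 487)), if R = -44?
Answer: √(158 + √5383) ≈ 15.211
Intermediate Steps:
n(p, P) = -56 + p
√(n(214, R) + √(5870 - 487)) = √((-56 + 214) + √(5870 - 487)) = √(158 + √5383)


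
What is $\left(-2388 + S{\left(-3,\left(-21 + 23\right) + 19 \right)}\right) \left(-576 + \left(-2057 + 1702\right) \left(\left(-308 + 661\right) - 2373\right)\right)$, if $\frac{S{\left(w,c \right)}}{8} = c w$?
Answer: $-2072187408$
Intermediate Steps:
$S{\left(w,c \right)} = 8 c w$
$\left(-2388 + S{\left(-3,\left(-21 + 23\right) + 19 \right)}\right) \left(-576 + \left(-2057 + 1702\right) \left(\left(-308 + 661\right) - 2373\right)\right) = \left(-2388 + 8 \left(\left(-21 + 23\right) + 19\right) \left(-3\right)\right) \left(-576 + \left(-2057 + 1702\right) \left(\left(-308 + 661\right) - 2373\right)\right) = \left(-2388 + 8 \left(2 + 19\right) \left(-3\right)\right) \left(-576 - 355 \left(353 - 2373\right)\right) = \left(-2388 + 8 \cdot 21 \left(-3\right)\right) \left(-576 - -717100\right) = \left(-2388 - 504\right) \left(-576 + 717100\right) = \left(-2892\right) 716524 = -2072187408$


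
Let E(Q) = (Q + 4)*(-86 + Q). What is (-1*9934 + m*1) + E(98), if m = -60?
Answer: -8770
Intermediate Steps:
E(Q) = (-86 + Q)*(4 + Q) (E(Q) = (4 + Q)*(-86 + Q) = (-86 + Q)*(4 + Q))
(-1*9934 + m*1) + E(98) = (-1*9934 - 60*1) + (-344 + 98² - 82*98) = (-9934 - 60) + (-344 + 9604 - 8036) = -9994 + 1224 = -8770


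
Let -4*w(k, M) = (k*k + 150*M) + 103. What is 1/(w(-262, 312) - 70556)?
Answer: -4/397771 ≈ -1.0056e-5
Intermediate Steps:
w(k, M) = -103/4 - 75*M/2 - k**2/4 (w(k, M) = -((k*k + 150*M) + 103)/4 = -((k**2 + 150*M) + 103)/4 = -(103 + k**2 + 150*M)/4 = -103/4 - 75*M/2 - k**2/4)
1/(w(-262, 312) - 70556) = 1/((-103/4 - 75/2*312 - 1/4*(-262)**2) - 70556) = 1/((-103/4 - 11700 - 1/4*68644) - 70556) = 1/((-103/4 - 11700 - 17161) - 70556) = 1/(-115547/4 - 70556) = 1/(-397771/4) = -4/397771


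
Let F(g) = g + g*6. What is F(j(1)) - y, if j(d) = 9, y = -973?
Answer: 1036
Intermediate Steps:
F(g) = 7*g (F(g) = g + 6*g = 7*g)
F(j(1)) - y = 7*9 - 1*(-973) = 63 + 973 = 1036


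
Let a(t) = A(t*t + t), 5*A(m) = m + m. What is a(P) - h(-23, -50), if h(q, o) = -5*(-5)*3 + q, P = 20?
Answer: 116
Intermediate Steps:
A(m) = 2*m/5 (A(m) = (m + m)/5 = (2*m)/5 = 2*m/5)
h(q, o) = 75 + q (h(q, o) = 25*3 + q = 75 + q)
a(t) = 2*t/5 + 2*t²/5 (a(t) = 2*(t*t + t)/5 = 2*(t² + t)/5 = 2*(t + t²)/5 = 2*t/5 + 2*t²/5)
a(P) - h(-23, -50) = (⅖)*20*(1 + 20) - (75 - 23) = (⅖)*20*21 - 1*52 = 168 - 52 = 116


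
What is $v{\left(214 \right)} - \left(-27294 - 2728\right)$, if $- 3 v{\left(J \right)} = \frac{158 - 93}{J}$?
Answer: $\frac{19274059}{642} \approx 30022.0$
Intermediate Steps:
$v{\left(J \right)} = - \frac{65}{3 J}$ ($v{\left(J \right)} = - \frac{\left(158 - 93\right) \frac{1}{J}}{3} = - \frac{65 \frac{1}{J}}{3} = - \frac{65}{3 J}$)
$v{\left(214 \right)} - \left(-27294 - 2728\right) = - \frac{65}{3 \cdot 214} - \left(-27294 - 2728\right) = \left(- \frac{65}{3}\right) \frac{1}{214} - -30022 = - \frac{65}{642} + 30022 = \frac{19274059}{642}$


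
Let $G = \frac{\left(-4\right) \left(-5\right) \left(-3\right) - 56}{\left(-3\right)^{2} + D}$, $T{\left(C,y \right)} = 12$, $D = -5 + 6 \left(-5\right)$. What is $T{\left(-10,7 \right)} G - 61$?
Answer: $- \frac{97}{13} \approx -7.4615$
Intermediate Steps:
$D = -35$ ($D = -5 - 30 = -35$)
$G = \frac{58}{13}$ ($G = \frac{\left(-4\right) \left(-5\right) \left(-3\right) - 56}{\left(-3\right)^{2} - 35} = \frac{20 \left(-3\right) - 56}{9 - 35} = \frac{-60 - 56}{-26} = \left(-116\right) \left(- \frac{1}{26}\right) = \frac{58}{13} \approx 4.4615$)
$T{\left(-10,7 \right)} G - 61 = 12 \cdot \frac{58}{13} - 61 = \frac{696}{13} - 61 = - \frac{97}{13}$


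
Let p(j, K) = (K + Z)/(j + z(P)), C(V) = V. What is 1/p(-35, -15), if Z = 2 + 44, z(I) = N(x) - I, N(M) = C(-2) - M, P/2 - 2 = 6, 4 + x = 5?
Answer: -54/31 ≈ -1.7419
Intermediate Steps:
x = 1 (x = -4 + 5 = 1)
P = 16 (P = 4 + 2*6 = 4 + 12 = 16)
N(M) = -2 - M
z(I) = -3 - I (z(I) = (-2 - 1*1) - I = (-2 - 1) - I = -3 - I)
Z = 46
p(j, K) = (46 + K)/(-19 + j) (p(j, K) = (K + 46)/(j + (-3 - 1*16)) = (46 + K)/(j + (-3 - 16)) = (46 + K)/(j - 19) = (46 + K)/(-19 + j))
1/p(-35, -15) = 1/((46 - 15)/(-19 - 35)) = 1/(31/(-54)) = 1/(-1/54*31) = 1/(-31/54) = -54/31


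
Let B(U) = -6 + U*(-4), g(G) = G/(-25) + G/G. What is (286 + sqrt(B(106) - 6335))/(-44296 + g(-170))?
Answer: -130/20131 - 5*I*sqrt(6765)/221441 ≈ -0.0064577 - 0.0018571*I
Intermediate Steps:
g(G) = 1 - G/25 (g(G) = G*(-1/25) + 1 = -G/25 + 1 = 1 - G/25)
B(U) = -6 - 4*U
(286 + sqrt(B(106) - 6335))/(-44296 + g(-170)) = (286 + sqrt((-6 - 4*106) - 6335))/(-44296 + (1 - 1/25*(-170))) = (286 + sqrt((-6 - 424) - 6335))/(-44296 + (1 + 34/5)) = (286 + sqrt(-430 - 6335))/(-44296 + 39/5) = (286 + sqrt(-6765))/(-221441/5) = (286 + I*sqrt(6765))*(-5/221441) = -130/20131 - 5*I*sqrt(6765)/221441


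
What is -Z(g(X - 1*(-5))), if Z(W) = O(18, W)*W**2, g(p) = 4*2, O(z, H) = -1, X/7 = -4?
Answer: 64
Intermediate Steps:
X = -28 (X = 7*(-4) = -28)
g(p) = 8
Z(W) = -W**2
-Z(g(X - 1*(-5))) = -(-1)*8**2 = -(-1)*64 = -1*(-64) = 64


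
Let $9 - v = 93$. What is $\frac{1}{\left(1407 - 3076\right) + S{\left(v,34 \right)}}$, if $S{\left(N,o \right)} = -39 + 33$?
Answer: $- \frac{1}{1675} \approx -0.00059702$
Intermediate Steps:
$v = -84$ ($v = 9 - 93 = -84$)
$S{\left(N,o \right)} = -6$
$\frac{1}{\left(1407 - 3076\right) + S{\left(v,34 \right)}} = \frac{1}{\left(1407 - 3076\right) - 6} = \frac{1}{-1669 - 6} = \frac{1}{-1675} = - \frac{1}{1675}$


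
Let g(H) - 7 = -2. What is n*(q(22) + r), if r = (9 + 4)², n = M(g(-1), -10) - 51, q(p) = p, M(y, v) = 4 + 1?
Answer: -8786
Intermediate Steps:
g(H) = 5 (g(H) = 7 - 2 = 5)
M(y, v) = 5
n = -46 (n = 5 - 51 = -46)
r = 169 (r = 13² = 169)
n*(q(22) + r) = -46*(22 + 169) = -46*191 = -8786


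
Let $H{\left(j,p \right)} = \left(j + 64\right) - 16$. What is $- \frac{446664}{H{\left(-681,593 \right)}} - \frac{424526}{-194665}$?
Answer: $\frac{29072857506}{41074315} \approx 707.81$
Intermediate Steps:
$H{\left(j,p \right)} = 48 + j$ ($H{\left(j,p \right)} = \left(64 + j\right) - 16 = 48 + j$)
$- \frac{446664}{H{\left(-681,593 \right)}} - \frac{424526}{-194665} = - \frac{446664}{48 - 681} - \frac{424526}{-194665} = - \frac{446664}{-633} - - \frac{424526}{194665} = \left(-446664\right) \left(- \frac{1}{633}\right) + \frac{424526}{194665} = \frac{148888}{211} + \frac{424526}{194665} = \frac{29072857506}{41074315}$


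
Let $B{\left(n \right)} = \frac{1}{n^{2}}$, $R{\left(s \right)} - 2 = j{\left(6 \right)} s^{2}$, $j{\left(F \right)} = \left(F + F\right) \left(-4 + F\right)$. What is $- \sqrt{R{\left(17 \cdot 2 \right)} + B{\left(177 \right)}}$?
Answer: $- \frac{\sqrt{869254435}}{177} \approx -166.57$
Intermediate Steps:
$j{\left(F \right)} = 2 F \left(-4 + F\right)$
$R{\left(s \right)} = 2 + 24 s^{2}$ ($R{\left(s \right)} = 2 + 2 \cdot 6 \left(-4 + 6\right) s^{2} = 2 + 2 \cdot 6 \cdot 2 s^{2} = 2 + 24 s^{2}$)
$B{\left(n \right)} = \frac{1}{n^{2}}$
$- \sqrt{R{\left(17 \cdot 2 \right)} + B{\left(177 \right)}} = - \sqrt{\left(2 + 24 \left(17 \cdot 2\right)^{2}\right) + \frac{1}{31329}} = - \sqrt{\left(2 + 24 \cdot 34^{2}\right) + \frac{1}{31329}} = - \sqrt{\left(2 + 24 \cdot 1156\right) + \frac{1}{31329}} = - \sqrt{\left(2 + 27744\right) + \frac{1}{31329}} = - \sqrt{27746 + \frac{1}{31329}} = - \sqrt{\frac{869254435}{31329}} = - \frac{\sqrt{869254435}}{177}$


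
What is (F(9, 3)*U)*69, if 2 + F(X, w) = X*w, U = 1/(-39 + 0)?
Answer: -575/13 ≈ -44.231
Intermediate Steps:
U = -1/39 (U = 1/(-39) = -1/39 ≈ -0.025641)
F(X, w) = -2 + X*w
(F(9, 3)*U)*69 = ((-2 + 9*3)*(-1/39))*69 = ((-2 + 27)*(-1/39))*69 = (25*(-1/39))*69 = -25/39*69 = -575/13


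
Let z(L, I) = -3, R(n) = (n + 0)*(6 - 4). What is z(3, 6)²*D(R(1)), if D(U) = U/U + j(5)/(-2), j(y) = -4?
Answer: 27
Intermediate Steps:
R(n) = 2*n (R(n) = n*2 = 2*n)
D(U) = 3 (D(U) = U/U - 4/(-2) = 1 - 4*(-½) = 1 + 2 = 3)
z(3, 6)²*D(R(1)) = (-3)²*3 = 9*3 = 27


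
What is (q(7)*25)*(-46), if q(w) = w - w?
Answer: 0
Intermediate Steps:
q(w) = 0
(q(7)*25)*(-46) = (0*25)*(-46) = 0*(-46) = 0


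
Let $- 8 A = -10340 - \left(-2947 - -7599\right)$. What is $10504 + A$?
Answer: $12378$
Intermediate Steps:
$A = 1874$ ($A = - \frac{-10340 - \left(-2947 - -7599\right)}{8} = - \frac{-10340 - \left(-2947 + 7599\right)}{8} = - \frac{-10340 - 4652}{8} = \left(- \frac{1}{8}\right) \left(-14992\right) = 1874$)
$10504 + A = 10504 + 1874 = 12378$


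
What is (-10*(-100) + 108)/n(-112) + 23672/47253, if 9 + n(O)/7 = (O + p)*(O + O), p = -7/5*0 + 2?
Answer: 4133811548/8147220501 ≈ 0.50739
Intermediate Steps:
p = 2 (p = -7*⅕*0 + 2 = -7/5*0 + 2 = 0 + 2 = 2)
n(O) = -63 + 14*O*(2 + O) (n(O) = -63 + 7*((O + 2)*(O + O)) = -63 + 7*((2 + O)*(2*O)) = -63 + 7*(2*O*(2 + O)) = -63 + 14*O*(2 + O))
(-10*(-100) + 108)/n(-112) + 23672/47253 = (-10*(-100) + 108)/(-63 + 14*(-112)² + 28*(-112)) + 23672/47253 = (1000 + 108)/(-63 + 14*12544 - 3136) + 23672*(1/47253) = 1108/(-63 + 175616 - 3136) + 23672/47253 = 1108/172417 + 23672/47253 = 4133811548/8147220501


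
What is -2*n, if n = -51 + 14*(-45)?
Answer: 1362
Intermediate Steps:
n = -681 (n = -51 - 630 = -681)
-2*n = -2*(-681) = 1362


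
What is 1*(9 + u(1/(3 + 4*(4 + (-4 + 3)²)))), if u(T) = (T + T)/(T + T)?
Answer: 10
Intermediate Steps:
u(T) = 1 (u(T) = (2*T)/((2*T)) = (2*T)*(1/(2*T)) = 1)
1*(9 + u(1/(3 + 4*(4 + (-4 + 3)²)))) = 1*(9 + 1) = 1*10 = 10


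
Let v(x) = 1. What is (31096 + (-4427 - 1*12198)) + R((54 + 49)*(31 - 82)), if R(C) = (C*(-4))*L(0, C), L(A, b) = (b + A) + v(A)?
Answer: -110340553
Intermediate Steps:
L(A, b) = 1 + A + b (L(A, b) = (b + A) + 1 = (A + b) + 1 = 1 + A + b)
R(C) = -4*C*(1 + C) (R(C) = (C*(-4))*(1 + 0 + C) = (-4*C)*(1 + C) = -4*C*(1 + C))
(31096 + (-4427 - 1*12198)) + R((54 + 49)*(31 - 82)) = (31096 + (-4427 - 1*12198)) - 4*(54 + 49)*(31 - 82)*(1 + (54 + 49)*(31 - 82)) = (31096 + (-4427 - 12198)) - 4*103*(-51)*(1 + 103*(-51)) = (31096 - 16625) - 4*(-5253)*(1 - 5253) = 14471 - 4*(-5253)*(-5252) = 14471 - 110355024 = -110340553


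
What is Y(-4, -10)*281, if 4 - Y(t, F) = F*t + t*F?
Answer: -21356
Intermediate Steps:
Y(t, F) = 4 - 2*F*t (Y(t, F) = 4 - (F*t + t*F) = 4 - (F*t + F*t) = 4 - 2*F*t)
Y(-4, -10)*281 = (4 - 2*(-10)*(-4))*281 = (4 - 80)*281 = -76*281 = -21356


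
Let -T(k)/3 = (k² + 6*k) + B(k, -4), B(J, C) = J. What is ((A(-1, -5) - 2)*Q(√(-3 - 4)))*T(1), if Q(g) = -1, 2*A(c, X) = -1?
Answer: -60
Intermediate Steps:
A(c, X) = -½ (A(c, X) = (½)*(-1) = -½)
T(k) = -21*k - 3*k² (T(k) = -3*((k² + 6*k) + k) = -3*(k² + 7*k) = -21*k - 3*k²)
((A(-1, -5) - 2)*Q(√(-3 - 4)))*T(1) = ((-½ - 2)*(-1))*(3*1*(-7 - 1*1)) = (-5/2*(-1))*(3*1*(-7 - 1)) = 5*(3*1*(-8))/2 = (5/2)*(-24) = -60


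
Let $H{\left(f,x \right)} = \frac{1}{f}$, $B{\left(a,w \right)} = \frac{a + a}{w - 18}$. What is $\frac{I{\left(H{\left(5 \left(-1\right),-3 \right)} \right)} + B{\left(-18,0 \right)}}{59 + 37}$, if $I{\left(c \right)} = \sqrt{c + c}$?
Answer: $\frac{1}{48} + \frac{i \sqrt{10}}{480} \approx 0.020833 + 0.0065881 i$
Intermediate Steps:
$B{\left(a,w \right)} = \frac{2 a}{-18 + w}$
$I{\left(c \right)} = \sqrt{2} \sqrt{c}$ ($I{\left(c \right)} = \sqrt{2 c} = \sqrt{2} \sqrt{c}$)
$\frac{I{\left(H{\left(5 \left(-1\right),-3 \right)} \right)} + B{\left(-18,0 \right)}}{59 + 37} = \frac{\sqrt{2} \sqrt{\frac{1}{5 \left(-1\right)}} + 2 \left(-18\right) \frac{1}{-18 + 0}}{59 + 37} = \frac{\sqrt{2} \sqrt{\frac{1}{-5}} + 2 \left(-18\right) \frac{1}{-18}}{96} = \left(\sqrt{2} \sqrt{- \frac{1}{5}} + 2 \left(-18\right) \left(- \frac{1}{18}\right)\right) \frac{1}{96} = \left(\sqrt{2} \frac{i \sqrt{5}}{5} + 2\right) \frac{1}{96} = \left(\frac{i \sqrt{10}}{5} + 2\right) \frac{1}{96} = \left(2 + \frac{i \sqrt{10}}{5}\right) \frac{1}{96} = \frac{1}{48} + \frac{i \sqrt{10}}{480}$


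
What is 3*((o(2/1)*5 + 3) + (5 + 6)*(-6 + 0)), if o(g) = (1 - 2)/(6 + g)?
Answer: -1527/8 ≈ -190.88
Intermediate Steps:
o(g) = -1/(6 + g)
3*((o(2/1)*5 + 3) + (5 + 6)*(-6 + 0)) = 3*((-1/(6 + 2/1)*5 + 3) + (5 + 6)*(-6 + 0)) = 3*((-1/(6 + 2*1)*5 + 3) + 11*(-6)) = 3*((-1/(6 + 2)*5 + 3) - 66) = 3*((-1/8*5 + 3) - 66) = 3*((-1*⅛*5 + 3) - 66) = 3*((-⅛*5 + 3) - 66) = 3*((-5/8 + 3) - 66) = 3*(19/8 - 66) = 3*(-509/8) = -1527/8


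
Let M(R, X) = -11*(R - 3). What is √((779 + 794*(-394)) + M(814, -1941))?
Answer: I*√320978 ≈ 566.55*I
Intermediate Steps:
M(R, X) = 33 - 11*R (M(R, X) = -11*(-3 + R) = 33 - 11*R)
√((779 + 794*(-394)) + M(814, -1941)) = √((779 + 794*(-394)) + (33 - 11*814)) = √((779 - 312836) + (33 - 8954)) = √(-312057 - 8921) = √(-320978) = I*√320978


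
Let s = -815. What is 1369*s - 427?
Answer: -1116162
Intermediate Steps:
1369*s - 427 = 1369*(-815) - 427 = -1115735 - 427 = -1116162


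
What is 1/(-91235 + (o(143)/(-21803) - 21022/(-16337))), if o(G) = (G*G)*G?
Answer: -356195611/32544820996678 ≈ -1.0945e-5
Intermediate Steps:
o(G) = G³ (o(G) = G²*G = G³)
1/(-91235 + (o(143)/(-21803) - 21022/(-16337))) = 1/(-91235 + (143³/(-21803) - 21022/(-16337))) = 1/(-91235 + (2924207*(-1/21803) - 21022*(-1/16337))) = 1/(-91235 + (-2924207/21803 + 21022/16337)) = 1/(-91235 - 47314427093/356195611) = 1/(-32544820996678/356195611) = -356195611/32544820996678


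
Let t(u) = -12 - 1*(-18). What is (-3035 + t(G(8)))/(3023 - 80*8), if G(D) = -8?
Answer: -3029/2383 ≈ -1.2711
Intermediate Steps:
t(u) = 6 (t(u) = -12 + 18 = 6)
(-3035 + t(G(8)))/(3023 - 80*8) = (-3035 + 6)/(3023 - 80*8) = -3029/(3023 - 640) = -3029/2383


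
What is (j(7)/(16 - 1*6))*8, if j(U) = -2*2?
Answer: -16/5 ≈ -3.2000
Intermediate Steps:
j(U) = -4
(j(7)/(16 - 1*6))*8 = -4/(16 - 1*6)*8 = -4/(16 - 6)*8 = -4/10*8 = -4*1/10*8 = -2/5*8 = -16/5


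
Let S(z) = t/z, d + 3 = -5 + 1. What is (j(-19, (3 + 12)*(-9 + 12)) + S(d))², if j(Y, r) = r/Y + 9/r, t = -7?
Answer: 12321/9025 ≈ 1.3652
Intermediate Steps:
d = -7 (d = -3 + (-5 + 1) = -3 - 4 = -7)
S(z) = -7/z
j(Y, r) = 9/r + r/Y
(j(-19, (3 + 12)*(-9 + 12)) + S(d))² = ((9/(((3 + 12)*(-9 + 12))) + ((3 + 12)*(-9 + 12))/(-19)) - 7/(-7))² = ((9/((15*3)) + (15*3)*(-1/19)) - 7*(-⅐))² = ((9/45 + 45*(-1/19)) + 1)² = ((9*(1/45) - 45/19) + 1)² = ((⅕ - 45/19) + 1)² = (-206/95 + 1)² = (-111/95)² = 12321/9025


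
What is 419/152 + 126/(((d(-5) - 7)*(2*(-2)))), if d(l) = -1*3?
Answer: 4489/760 ≈ 5.9066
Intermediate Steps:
d(l) = -3
419/152 + 126/(((d(-5) - 7)*(2*(-2)))) = 419/152 + 126/(((-3 - 7)*(2*(-2)))) = 419*(1/152) + 126/((-10*(-4))) = 419/152 + 126/40 = 419/152 + 126*(1/40) = 419/152 + 63/20 = 4489/760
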